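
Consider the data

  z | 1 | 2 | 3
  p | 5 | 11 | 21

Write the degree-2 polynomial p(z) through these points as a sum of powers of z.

L_0(z) = (z - 2)(z - 3) / [2] = (1/2)z^2 - (5/2)z + 3
L_1(z) = (z - 1)(z - 3) / [-1] = -z^2 + 4z - 3
L_2(z) = (z - 1)(z - 2) / [2] = (1/2)z^2 - (3/2)z + 1
p(z) = 5·L_0 + 11·L_1 + 21·L_2
  5·L_0(z) = (5/2)z^2 - (25/2)z + 15
  11·L_1(z) = -11z^2 + 44z - 33
  21·L_2(z) = (21/2)z^2 - (63/2)z + 21
Adding term by term: 2z^2 + 3

p(z) = 2z^2 + 3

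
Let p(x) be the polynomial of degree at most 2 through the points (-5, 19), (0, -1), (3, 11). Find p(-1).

L_0(-1) = (-1)·(-4)/[(-5)·(-8)] = 1/10
L_1(-1) = (4)·(-4)/[(5)·(-3)] = 16/15
L_2(-1) = (4)·(-1)/[(8)·(3)] = -1/6
Sum: 19·(1/10) + (-1)·(16/15) + 11·(-1/6) = -1

-1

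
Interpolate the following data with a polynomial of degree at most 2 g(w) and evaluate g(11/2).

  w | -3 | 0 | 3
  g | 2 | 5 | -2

Using Newton's divided-difference form:
g[-3,0] = (5 - 2) / (0 - (-3)) = 1
g[0,3] = (-2 - 5) / (3 - 0) = -7/3
g[-3,0,3] = (-7/3 - 1) / (3 - (-3)) = -5/9
g(11/2) = 2 + 1·(17/2) + (-5/9)·(17/2)·(11/2) = -557/36

-557/36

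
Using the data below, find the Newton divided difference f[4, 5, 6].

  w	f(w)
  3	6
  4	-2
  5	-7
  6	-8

f[4,5] = (-7 - (-2)) / (5 - 4) = -5
f[5,6] = (-8 - (-7)) / (6 - 5) = -1
f[4,5,6] = (-1 - (-5)) / (6 - 4) = 2

2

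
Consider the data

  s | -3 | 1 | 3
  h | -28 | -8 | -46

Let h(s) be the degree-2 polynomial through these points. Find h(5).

Evaluate each Lagrange basis at s = 5:
L_0(5) = (4)·(2)/[(-4)·(-6)] = 1/3
L_1(5) = (8)·(2)/[(4)·(-2)] = -2
L_2(5) = (8)·(4)/[(6)·(2)] = 8/3
Sum: (-28)·(1/3) + (-8)·(-2) + (-46)·(8/3) = -116

-116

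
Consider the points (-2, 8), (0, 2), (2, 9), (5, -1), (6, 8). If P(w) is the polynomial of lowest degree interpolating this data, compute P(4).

Evaluate each Lagrange basis at w = 4:
L_0(4) = (4)·(2)·(-1)·(-2)/[(-2)·(-4)·(-7)·(-8)] = 1/28
L_1(4) = (6)·(2)·(-1)·(-2)/[(2)·(-2)·(-5)·(-6)] = -1/5
L_2(4) = (6)·(4)·(-1)·(-2)/[(4)·(2)·(-3)·(-4)] = 1/2
L_3(4) = (6)·(4)·(2)·(-2)/[(7)·(5)·(3)·(-1)] = 32/35
L_4(4) = (6)·(4)·(2)·(-1)/[(8)·(6)·(4)·(1)] = -1/4
Sum: 8·(1/28) + 2·(-1/5) + 9·(1/2) + (-1)·(32/35) + 8·(-1/4) = 103/70

103/70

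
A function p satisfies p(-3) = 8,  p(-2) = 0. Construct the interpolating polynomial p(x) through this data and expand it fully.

Build the Lagrange basis polynomials:
L_0(x) = (x + 2) / [-1] = -x - 2
L_1(x) = (x + 3) / [1] = x + 3
p(x) = 8·L_0 + 0·L_1
  8·L_0(x) = -8x - 16
  0·L_1(x) = 0
Adding term by term: -8x - 16

p(x) = -8x - 16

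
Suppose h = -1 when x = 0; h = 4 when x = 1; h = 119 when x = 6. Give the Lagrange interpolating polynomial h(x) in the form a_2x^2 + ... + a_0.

Build the Lagrange basis polynomials:
L_0(x) = (x - 1)(x - 6) / [6] = (1/6)x^2 - (7/6)x + 1
L_1(x) = x(x - 6) / [-5] = -(1/5)x^2 + (6/5)x
L_2(x) = x(x - 1) / [30] = (1/30)x^2 - (1/30)x
h(x) = (-1)·L_0 + 4·L_1 + 119·L_2
  (-1)·L_0(x) = -(1/6)x^2 + (7/6)x - 1
  4·L_1(x) = -(4/5)x^2 + (24/5)x
  119·L_2(x) = (119/30)x^2 - (119/30)x
Adding term by term: 3x^2 + 2x - 1

h(x) = 3x^2 + 2x - 1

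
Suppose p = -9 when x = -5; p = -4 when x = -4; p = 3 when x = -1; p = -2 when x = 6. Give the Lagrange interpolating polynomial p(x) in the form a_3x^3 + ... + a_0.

L_0(x) = (x + 4)(x + 1)(x - 6) / [-44] = -(1/44)x^3 + (1/44)x^2 + (13/22)x + 6/11
L_1(x) = (x + 5)(x + 1)(x - 6) / [30] = (1/30)x^3 - (31/30)x - 1
L_2(x) = (x + 5)(x + 4)(x - 6) / [-84] = -(1/84)x^3 - (1/28)x^2 + (17/42)x + 10/7
L_3(x) = (x + 5)(x + 4)(x + 1) / [770] = (1/770)x^3 + (1/77)x^2 + (29/770)x + 2/77
p(x) = (-9)·L_0 + (-4)·L_1 + 3·L_2 + (-2)·L_3
  (-9)·L_0(x) = (9/44)x^3 - (9/44)x^2 - (117/22)x - 54/11
  (-4)·L_1(x) = -(2/15)x^3 + (62/15)x + 4
  3·L_2(x) = -(1/28)x^3 - (3/28)x^2 + (17/14)x + 30/7
  (-2)·L_3(x) = -(1/385)x^3 - (2/77)x^2 - (29/385)x - 4/77
Adding term by term: (38/1155)x^3 - (26/77)x^2 - (53/1155)x + 256/77

p(x) = (38/1155)x^3 - (26/77)x^2 - (53/1155)x + 256/77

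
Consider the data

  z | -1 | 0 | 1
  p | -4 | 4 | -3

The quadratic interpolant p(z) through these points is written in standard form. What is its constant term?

4

Build the Lagrange basis polynomials:
L_0(z) = z(z - 1) / [2] = (1/2)z^2 - (1/2)z
L_1(z) = (z + 1)(z - 1) / [-1] = -z^2 + 1
L_2(z) = (z + 1)z / [2] = (1/2)z^2 + (1/2)z
p(z) = (-4)·L_0 + 4·L_1 + (-3)·L_2
Only the constant term is needed; take it from each L_i and combine:
(-4)·(0) + 4·(1) + (-3)·(0) = 4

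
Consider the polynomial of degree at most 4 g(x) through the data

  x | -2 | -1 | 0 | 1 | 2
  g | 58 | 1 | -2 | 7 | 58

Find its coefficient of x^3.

-1

L_0(x) = (x + 1)x(x - 1)(x - 2) / [24] = (1/24)x^4 - (1/12)x^3 - (1/24)x^2 + (1/12)x
L_1(x) = (x + 2)x(x - 1)(x - 2) / [-6] = -(1/6)x^4 + (1/6)x^3 + (2/3)x^2 - (2/3)x
L_2(x) = (x + 2)(x + 1)(x - 1)(x - 2) / [4] = (1/4)x^4 - (5/4)x^2 + 1
L_3(x) = (x + 2)(x + 1)x(x - 2) / [-6] = -(1/6)x^4 - (1/6)x^3 + (2/3)x^2 + (2/3)x
L_4(x) = (x + 2)(x + 1)x(x - 1) / [24] = (1/24)x^4 + (1/12)x^3 - (1/24)x^2 - (1/12)x
g(x) = 58·L_0 + 1·L_1 + (-2)·L_2 + 7·L_3 + 58·L_4
Only the coefficient of x^3 is needed; take it from each L_i and combine:
58·(-1/12) + 1·(1/6) + (-2)·(0) + 7·(-1/6) + 58·(1/12) = -1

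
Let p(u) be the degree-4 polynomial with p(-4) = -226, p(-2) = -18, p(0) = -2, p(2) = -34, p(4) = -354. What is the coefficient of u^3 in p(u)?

-1

L_0(u) = (u + 2)u(u - 2)(u - 4) / [384] = (1/384)u^4 - (1/96)u^3 - (1/96)u^2 + (1/24)u
L_1(u) = (u + 4)u(u - 2)(u - 4) / [-96] = -(1/96)u^4 + (1/48)u^3 + (1/6)u^2 - (1/3)u
L_2(u) = (u + 4)(u + 2)(u - 2)(u - 4) / [64] = (1/64)u^4 - (5/16)u^2 + 1
L_3(u) = (u + 4)(u + 2)u(u - 4) / [-96] = -(1/96)u^4 - (1/48)u^3 + (1/6)u^2 + (1/3)u
L_4(u) = (u + 4)(u + 2)u(u - 2) / [384] = (1/384)u^4 + (1/96)u^3 - (1/96)u^2 - (1/24)u
p(u) = (-226)·L_0 + (-18)·L_1 + (-2)·L_2 + (-34)·L_3 + (-354)·L_4
Only the coefficient of u^3 is needed; take it from each L_i and combine:
(-226)·(-1/96) + (-18)·(1/48) + (-2)·(0) + (-34)·(-1/48) + (-354)·(1/96) = -1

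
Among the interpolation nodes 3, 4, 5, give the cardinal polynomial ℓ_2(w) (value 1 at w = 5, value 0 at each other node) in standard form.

ℓ_2(w) = (w - 3)(w - 4) / [(2)·(1)]
       = (w^2 - 7w + 12) / (2)

ℓ_2(w) = (1/2)w^2 - (7/2)w + 6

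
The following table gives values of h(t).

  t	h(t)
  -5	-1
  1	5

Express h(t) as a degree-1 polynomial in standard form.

h(t) = t + 4

Build the Lagrange basis polynomials:
L_0(t) = (t - 1) / [-6] = -(1/6)t + 1/6
L_1(t) = (t + 5) / [6] = (1/6)t + 5/6
h(t) = (-1)·L_0 + 5·L_1
  (-1)·L_0(t) = (1/6)t - 1/6
  5·L_1(t) = (5/6)t + 25/6
Adding term by term: t + 4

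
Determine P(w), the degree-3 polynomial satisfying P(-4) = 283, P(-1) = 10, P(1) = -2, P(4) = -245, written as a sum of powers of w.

P(w) = -4w^3 + w^2 - 2w + 3

Build the Lagrange basis polynomials:
L_0(w) = (w + 1)(w - 1)(w - 4) / [-120] = -(1/120)w^3 + (1/30)w^2 + (1/120)w - 1/30
L_1(w) = (w + 4)(w - 1)(w - 4) / [30] = (1/30)w^3 - (1/30)w^2 - (8/15)w + 8/15
L_2(w) = (w + 4)(w + 1)(w - 4) / [-30] = -(1/30)w^3 - (1/30)w^2 + (8/15)w + 8/15
L_3(w) = (w + 4)(w + 1)(w - 1) / [120] = (1/120)w^3 + (1/30)w^2 - (1/120)w - 1/30
P(w) = 283·L_0 + 10·L_1 + (-2)·L_2 + (-245)·L_3
  283·L_0(w) = -(283/120)w^3 + (283/30)w^2 + (283/120)w - 283/30
  10·L_1(w) = (1/3)w^3 - (1/3)w^2 - (16/3)w + 16/3
  (-2)·L_2(w) = (1/15)w^3 + (1/15)w^2 - (16/15)w - 16/15
  (-245)·L_3(w) = -(49/24)w^3 - (49/6)w^2 + (49/24)w + 49/6
Adding term by term: -4w^3 + w^2 - 2w + 3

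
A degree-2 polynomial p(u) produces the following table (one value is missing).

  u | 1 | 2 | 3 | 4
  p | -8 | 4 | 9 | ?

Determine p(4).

The 3 known values determine p uniquely (degree ≤ 2).
Evaluate each Lagrange basis at u = 4:
L_0(4) = (2)·(1)/[(-1)·(-2)] = 1
L_1(4) = (3)·(1)/[(1)·(-1)] = -3
L_2(4) = (3)·(2)/[(2)·(1)] = 3
Sum: (-8)·(1) + 4·(-3) + 9·(3) = 7

7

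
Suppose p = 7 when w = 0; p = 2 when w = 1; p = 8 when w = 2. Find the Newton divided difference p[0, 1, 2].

11/2

p[0,1] = (2 - 7) / (1 - 0) = -5
p[1,2] = (8 - 2) / (2 - 1) = 6
p[0,1,2] = (6 - (-5)) / (2 - 0) = 11/2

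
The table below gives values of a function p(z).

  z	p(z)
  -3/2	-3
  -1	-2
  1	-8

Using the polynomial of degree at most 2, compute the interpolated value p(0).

Using Newton's divided-difference form:
p[-3/2,-1] = (-2 - (-3)) / (-1 - (-3/2)) = 2
p[-1,1] = (-8 - (-2)) / (1 - (-1)) = -3
p[-3/2,-1,1] = (-3 - 2) / (1 - (-3/2)) = -2
p(0) = -3 + 2·(3/2) + (-2)·(3/2)·(1) = -3

-3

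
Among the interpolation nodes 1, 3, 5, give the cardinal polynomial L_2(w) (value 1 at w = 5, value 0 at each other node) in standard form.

L_2(w) = (w - 1)(w - 3) / [(4)·(2)]
       = (w^2 - 4w + 3) / (8)

L_2(w) = (1/8)w^2 - (1/2)w + 3/8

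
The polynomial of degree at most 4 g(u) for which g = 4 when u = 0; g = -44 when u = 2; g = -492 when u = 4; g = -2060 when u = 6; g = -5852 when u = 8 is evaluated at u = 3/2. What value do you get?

-227/16

L_0(3/2) = (-1/2)·(-5/2)·(-9/2)·(-13/2)/[(-2)·(-4)·(-6)·(-8)] = 195/2048
L_1(3/2) = (3/2)·(-5/2)·(-9/2)·(-13/2)/[(2)·(-2)·(-4)·(-6)] = 585/512
L_2(3/2) = (3/2)·(-1/2)·(-9/2)·(-13/2)/[(4)·(2)·(-2)·(-4)] = -351/1024
L_3(3/2) = (3/2)·(-1/2)·(-5/2)·(-13/2)/[(6)·(4)·(2)·(-2)] = 65/512
L_4(3/2) = (3/2)·(-1/2)·(-5/2)·(-9/2)/[(8)·(6)·(4)·(2)] = -45/2048
Sum: 4·(195/2048) + (-44)·(585/512) + (-492)·(-351/1024) + (-2060)·(65/512) + (-5852)·(-45/2048) = -227/16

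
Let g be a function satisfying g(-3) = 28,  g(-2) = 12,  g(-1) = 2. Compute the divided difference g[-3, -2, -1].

3

g[-3,-2] = (12 - 28) / (-2 - (-3)) = -16
g[-2,-1] = (2 - 12) / (-1 - (-2)) = -10
g[-3,-2,-1] = (-10 - (-16)) / (-1 - (-3)) = 3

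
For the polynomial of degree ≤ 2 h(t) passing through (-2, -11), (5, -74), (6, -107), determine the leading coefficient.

Build the Lagrange basis polynomials:
L_0(t) = (t - 5)(t - 6) / [56] = (1/56)t^2 - (11/56)t + 15/28
L_1(t) = (t + 2)(t - 6) / [-7] = -(1/7)t^2 + (4/7)t + 12/7
L_2(t) = (t + 2)(t - 5) / [8] = (1/8)t^2 - (3/8)t - 5/4
h(t) = (-11)·L_0 + (-74)·L_1 + (-107)·L_2
Only the coefficient of t^2 is needed; take it from each L_i and combine:
(-11)·(1/56) + (-74)·(-1/7) + (-107)·(1/8) = -3

-3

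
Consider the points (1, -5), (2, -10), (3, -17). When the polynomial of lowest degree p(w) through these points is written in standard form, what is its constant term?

Build the Lagrange basis polynomials:
L_0(w) = (w - 2)(w - 3) / [2] = (1/2)w^2 - (5/2)w + 3
L_1(w) = (w - 1)(w - 3) / [-1] = -w^2 + 4w - 3
L_2(w) = (w - 1)(w - 2) / [2] = (1/2)w^2 - (3/2)w + 1
p(w) = (-5)·L_0 + (-10)·L_1 + (-17)·L_2
Only the constant term is needed; take it from each L_i and combine:
(-5)·(3) + (-10)·(-3) + (-17)·(1) = -2

-2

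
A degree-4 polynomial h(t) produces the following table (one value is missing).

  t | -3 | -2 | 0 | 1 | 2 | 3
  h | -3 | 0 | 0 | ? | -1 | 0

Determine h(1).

The 5 known values determine h uniquely (degree ≤ 4).
Evaluate each Lagrange basis at t = 1:
L_0(1) = (3)·(1)·(-1)·(-2)/[(-1)·(-3)·(-5)·(-6)] = 1/15
L_1(1) = (4)·(1)·(-1)·(-2)/[(1)·(-2)·(-4)·(-5)] = -1/5
L_2(1) = (4)·(3)·(-1)·(-2)/[(3)·(2)·(-2)·(-3)] = 2/3
L_3(1) = (4)·(3)·(1)·(-2)/[(5)·(4)·(2)·(-1)] = 3/5
L_4(1) = (4)·(3)·(1)·(-1)/[(6)·(5)·(3)·(1)] = -2/15
Sum: (-3)·(1/15) + 0 + 0 + (-1)·(3/5) + 0 = -4/5

-4/5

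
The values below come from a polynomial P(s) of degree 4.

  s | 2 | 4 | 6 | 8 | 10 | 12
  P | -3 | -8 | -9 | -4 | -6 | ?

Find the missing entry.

-43

The 5 known values determine P uniquely (degree ≤ 4).
Evaluate each Lagrange basis at s = 12:
L_0(12) = (8)·(6)·(4)·(2)/[(-2)·(-4)·(-6)·(-8)] = 1
L_1(12) = (10)·(6)·(4)·(2)/[(2)·(-2)·(-4)·(-6)] = -5
L_2(12) = (10)·(8)·(4)·(2)/[(4)·(2)·(-2)·(-4)] = 10
L_3(12) = (10)·(8)·(6)·(2)/[(6)·(4)·(2)·(-2)] = -10
L_4(12) = (10)·(8)·(6)·(4)/[(8)·(6)·(4)·(2)] = 5
Sum: (-3)·(1) + (-8)·(-5) + (-9)·(10) + (-4)·(-10) + (-6)·(5) = -43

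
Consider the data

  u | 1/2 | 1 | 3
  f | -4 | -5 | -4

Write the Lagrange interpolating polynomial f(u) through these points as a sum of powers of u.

Build the Lagrange basis polynomials:
L_0(u) = (u - 1)(u - 3) / [5/4] = (4/5)u^2 - (16/5)u + 12/5
L_1(u) = (u - 1/2)(u - 3) / [-1] = -u^2 + (7/2)u - 3/2
L_2(u) = (u - 1/2)(u - 1) / [5] = (1/5)u^2 - (3/10)u + 1/10
f(u) = (-4)·L_0 + (-5)·L_1 + (-4)·L_2
  (-4)·L_0(u) = -(16/5)u^2 + (64/5)u - 48/5
  (-5)·L_1(u) = 5u^2 - (35/2)u + 15/2
  (-4)·L_2(u) = -(4/5)u^2 + (6/5)u - 2/5
Adding term by term: u^2 - (7/2)u - 5/2

f(u) = u^2 - (7/2)u - 5/2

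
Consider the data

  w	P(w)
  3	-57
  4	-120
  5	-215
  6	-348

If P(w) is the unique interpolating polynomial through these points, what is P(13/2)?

L_0(13/2) = (5/2)·(3/2)·(1/2)/[(-1)·(-2)·(-3)] = -5/16
L_1(13/2) = (7/2)·(3/2)·(1/2)/[(1)·(-1)·(-2)] = 21/16
L_2(13/2) = (7/2)·(5/2)·(1/2)/[(2)·(1)·(-1)] = -35/16
L_3(13/2) = (7/2)·(5/2)·(3/2)/[(3)·(2)·(1)] = 35/16
Sum: (-57)·(-5/16) + (-120)·(21/16) + (-215)·(-35/16) + (-348)·(35/16) = -3445/8

-3445/8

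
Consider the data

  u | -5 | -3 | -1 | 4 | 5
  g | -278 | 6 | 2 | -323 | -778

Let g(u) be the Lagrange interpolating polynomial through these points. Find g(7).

L_0(7) = (10)·(8)·(3)·(2)/[(-2)·(-4)·(-9)·(-10)] = 2/3
L_1(7) = (12)·(8)·(3)·(2)/[(2)·(-2)·(-7)·(-8)] = -18/7
L_2(7) = (12)·(10)·(3)·(2)/[(4)·(2)·(-5)·(-6)] = 3
L_3(7) = (12)·(10)·(8)·(2)/[(9)·(7)·(5)·(-1)] = -128/21
L_4(7) = (12)·(10)·(8)·(3)/[(10)·(8)·(6)·(1)] = 6
Sum: (-278)·(2/3) + 6·(-18/7) + 2·(3) + (-323)·(-128/21) + (-778)·(6) = -2894

-2894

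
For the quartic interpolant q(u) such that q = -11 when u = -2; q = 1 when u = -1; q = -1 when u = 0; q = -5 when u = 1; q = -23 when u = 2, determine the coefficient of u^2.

0

Build the Lagrange basis polynomials:
L_0(u) = (u + 1)u(u - 1)(u - 2) / [24] = (1/24)u^4 - (1/12)u^3 - (1/24)u^2 + (1/12)u
L_1(u) = (u + 2)u(u - 1)(u - 2) / [-6] = -(1/6)u^4 + (1/6)u^3 + (2/3)u^2 - (2/3)u
L_2(u) = (u + 2)(u + 1)(u - 1)(u - 2) / [4] = (1/4)u^4 - (5/4)u^2 + 1
L_3(u) = (u + 2)(u + 1)u(u - 2) / [-6] = -(1/6)u^4 - (1/6)u^3 + (2/3)u^2 + (2/3)u
L_4(u) = (u + 2)(u + 1)u(u - 1) / [24] = (1/24)u^4 + (1/12)u^3 - (1/24)u^2 - (1/12)u
q(u) = (-11)·L_0 + 1·L_1 + (-1)·L_2 + (-5)·L_3 + (-23)·L_4
Only the coefficient of u^2 is needed; take it from each L_i and combine:
(-11)·(-1/24) + 1·(2/3) + (-1)·(-5/4) + (-5)·(2/3) + (-23)·(-1/24) = 0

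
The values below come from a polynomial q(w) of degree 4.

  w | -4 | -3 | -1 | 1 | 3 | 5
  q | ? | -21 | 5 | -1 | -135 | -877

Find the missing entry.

The 5 known values determine q uniquely (degree ≤ 4).
Evaluate each Lagrange basis at w = -4:
L_0(-4) = (-3)·(-5)·(-7)·(-9)/[(-2)·(-4)·(-6)·(-8)] = 315/128
L_1(-4) = (-1)·(-5)·(-7)·(-9)/[(2)·(-2)·(-4)·(-6)] = -105/32
L_2(-4) = (-1)·(-3)·(-7)·(-9)/[(4)·(2)·(-2)·(-4)] = 189/64
L_3(-4) = (-1)·(-3)·(-5)·(-9)/[(6)·(4)·(2)·(-2)] = -45/32
L_4(-4) = (-1)·(-3)·(-5)·(-7)/[(8)·(6)·(4)·(2)] = 35/128
Sum: (-21)·(315/128) + 5·(-105/32) + (-1)·(189/64) + (-135)·(-45/32) + (-877)·(35/128) = -121

-121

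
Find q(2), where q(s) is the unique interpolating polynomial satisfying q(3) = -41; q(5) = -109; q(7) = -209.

-19

Using Newton's divided-difference form:
q[3,5] = (-109 - (-41)) / (5 - 3) = -34
q[5,7] = (-209 - (-109)) / (7 - 5) = -50
q[3,5,7] = (-50 - (-34)) / (7 - 3) = -4
q(2) = -41 + (-34)·(-1) + (-4)·(-1)·(-3) = -19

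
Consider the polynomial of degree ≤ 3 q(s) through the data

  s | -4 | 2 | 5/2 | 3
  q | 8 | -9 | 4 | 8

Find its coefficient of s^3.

Build the Lagrange basis polynomials:
L_0(s) = (s - 2)(s - 5/2)(s - 3) / [-273] = -(1/273)s^3 + (5/182)s^2 - (37/546)s + 5/91
L_1(s) = (s + 4)(s - 5/2)(s - 3) / [3] = (1/3)s^3 - (1/2)s^2 - (29/6)s + 10
L_2(s) = (s + 4)(s - 2)(s - 3) / [-13/8] = -(8/13)s^3 + (8/13)s^2 + (112/13)s - 192/13
L_3(s) = (s + 4)(s - 2)(s - 5/2) / [7/2] = (2/7)s^3 - (1/7)s^2 - (26/7)s + 40/7
q(s) = 8·L_0 + (-9)·L_1 + 4·L_2 + 8·L_3
Only the coefficient of s^3 is needed; take it from each L_i and combine:
8·(-1/273) + (-9)·(1/3) + 4·(-8/13) + 8·(2/7) = -125/39

-125/39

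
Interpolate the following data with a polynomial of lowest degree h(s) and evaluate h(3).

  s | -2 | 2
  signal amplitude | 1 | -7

-9

Evaluate each Lagrange basis at s = 3:
L_0(3) = (1)/[(-4)] = -1/4
L_1(3) = (5)/[(4)] = 5/4
Sum: 1·(-1/4) + (-7)·(5/4) = -9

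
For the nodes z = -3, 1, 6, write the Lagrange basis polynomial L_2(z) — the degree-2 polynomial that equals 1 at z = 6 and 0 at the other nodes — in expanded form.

L_2(z) = (z + 3)(z - 1) / [(9)·(5)]
       = (z^2 + 2z - 3) / (45)

L_2(z) = (1/45)z^2 + (2/45)z - 1/15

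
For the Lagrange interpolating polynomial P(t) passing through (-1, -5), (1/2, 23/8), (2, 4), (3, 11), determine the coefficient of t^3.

The leading coefficient equals the top divided difference P[-1,1/2,2,3].
P[-1,1/2] = (23/8 - (-5)) / (1/2 - (-1)) = 21/4
P[1/2,2] = (4 - 23/8) / (2 - 1/2) = 3/4
P[2,3] = (11 - 4) / (3 - 2) = 7
P[-1,1/2,2] = (3/4 - 21/4) / (2 - (-1)) = -3/2
P[1/2,2,3] = (7 - 3/4) / (3 - 1/2) = 5/2
P[-1,1/2,2,3] = (5/2 - (-3/2)) / (3 - (-1)) = 1

1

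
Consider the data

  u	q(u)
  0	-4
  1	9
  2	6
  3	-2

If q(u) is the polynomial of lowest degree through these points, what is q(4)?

-4

Evaluate each Lagrange basis at u = 4:
L_0(4) = (3)·(2)·(1)/[(-1)·(-2)·(-3)] = -1
L_1(4) = (4)·(2)·(1)/[(1)·(-1)·(-2)] = 4
L_2(4) = (4)·(3)·(1)/[(2)·(1)·(-1)] = -6
L_3(4) = (4)·(3)·(2)/[(3)·(2)·(1)] = 4
Sum: (-4)·(-1) + 9·(4) + 6·(-6) + (-2)·(4) = -4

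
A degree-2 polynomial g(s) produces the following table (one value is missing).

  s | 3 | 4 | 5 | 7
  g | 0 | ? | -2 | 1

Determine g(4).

-13/8

The 3 known values determine g uniquely (degree ≤ 2).
Evaluate each Lagrange basis at s = 4:
L_0(4) = (-1)·(-3)/[(-2)·(-4)] = 3/8
L_1(4) = (1)·(-3)/[(2)·(-2)] = 3/4
L_2(4) = (1)·(-1)/[(4)·(2)] = -1/8
Sum: 0 + (-2)·(3/4) + 1·(-1/8) = -13/8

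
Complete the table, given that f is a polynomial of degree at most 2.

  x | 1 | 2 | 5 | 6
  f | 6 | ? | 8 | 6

The 3 known values determine f uniquely (degree ≤ 2).
Evaluate each Lagrange basis at x = 2:
L_0(2) = (-3)·(-4)/[(-4)·(-5)] = 3/5
L_1(2) = (1)·(-4)/[(4)·(-1)] = 1
L_2(2) = (1)·(-3)/[(5)·(1)] = -3/5
Sum: 6·(3/5) + 8·(1) + 6·(-3/5) = 8

8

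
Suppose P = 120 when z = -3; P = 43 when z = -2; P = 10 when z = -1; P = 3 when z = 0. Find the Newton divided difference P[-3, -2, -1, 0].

-3

P[-3,-2] = (43 - 120) / (-2 - (-3)) = -77
P[-2,-1] = (10 - 43) / (-1 - (-2)) = -33
P[-1,0] = (3 - 10) / (0 - (-1)) = -7
P[-3,-2,-1] = (-33 - (-77)) / (-1 - (-3)) = 22
P[-2,-1,0] = (-7 - (-33)) / (0 - (-2)) = 13
P[-3,-2,-1,0] = (13 - 22) / (0 - (-3)) = -3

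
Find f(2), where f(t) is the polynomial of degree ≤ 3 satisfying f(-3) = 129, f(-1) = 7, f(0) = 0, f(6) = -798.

-26

Using Newton's divided-difference form:
f[-3,-1] = (7 - 129) / (-1 - (-3)) = -61
f[-1,0] = (0 - 7) / (0 - (-1)) = -7
f[0,6] = (-798 - 0) / (6 - 0) = -133
f[-3,-1,0] = (-7 - (-61)) / (0 - (-3)) = 18
f[-1,0,6] = (-133 - (-7)) / (6 - (-1)) = -18
f[-3,-1,0,6] = (-18 - 18) / (6 - (-3)) = -4
f(2) = 129 + (-61)·(5) + 18·(5)·(3) + (-4)·(5)·(3)·(2) = -26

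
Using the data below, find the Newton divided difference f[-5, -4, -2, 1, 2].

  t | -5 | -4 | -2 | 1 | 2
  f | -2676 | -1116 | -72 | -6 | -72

-4

f[-5,-4] = (-1116 - (-2676)) / (-4 - (-5)) = 1560
f[-4,-2] = (-72 - (-1116)) / (-2 - (-4)) = 522
f[-2,1] = (-6 - (-72)) / (1 - (-2)) = 22
f[1,2] = (-72 - (-6)) / (2 - 1) = -66
f[-5,-4,-2] = (522 - 1560) / (-2 - (-5)) = -346
f[-4,-2,1] = (22 - 522) / (1 - (-4)) = -100
f[-2,1,2] = (-66 - 22) / (2 - (-2)) = -22
f[-5,-4,-2,1] = (-100 - (-346)) / (1 - (-5)) = 41
f[-4,-2,1,2] = (-22 - (-100)) / (2 - (-4)) = 13
f[-5,-4,-2,1,2] = (13 - 41) / (2 - (-5)) = -4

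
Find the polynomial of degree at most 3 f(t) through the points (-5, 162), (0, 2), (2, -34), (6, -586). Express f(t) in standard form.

Newton's divided differences:
f[-5,0] = (2 - 162) / (0 - (-5)) = -32
f[0,2] = (-34 - 2) / (2 - 0) = -18
f[2,6] = (-586 - (-34)) / (6 - 2) = -138
f[-5,0,2] = (-18 - (-32)) / (2 - (-5)) = 2
f[0,2,6] = (-138 - (-18)) / (6 - 0) = -20
f[-5,0,2,6] = (-20 - 2) / (6 - (-5)) = -2
f(t) = 162 + (-32)·(t + 5) + 2·(t + 5)t + (-2)·(t + 5)t(t - 2)
Expanding: f(t) = -2t^3 - 4t^2 - 2t + 2

f(t) = -2t^3 - 4t^2 - 2t + 2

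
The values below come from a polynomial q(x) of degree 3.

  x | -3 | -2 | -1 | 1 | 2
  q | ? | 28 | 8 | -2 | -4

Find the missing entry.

66

The 4 known values determine q uniquely (degree ≤ 3).
L_0(-3) = (-2)·(-4)·(-5)/[(-1)·(-3)·(-4)] = 10/3
L_1(-3) = (-1)·(-4)·(-5)/[(1)·(-2)·(-3)] = -10/3
L_2(-3) = (-1)·(-2)·(-5)/[(3)·(2)·(-1)] = 5/3
L_3(-3) = (-1)·(-2)·(-4)/[(4)·(3)·(1)] = -2/3
Sum: 28·(10/3) + 8·(-10/3) + (-2)·(5/3) + (-4)·(-2/3) = 66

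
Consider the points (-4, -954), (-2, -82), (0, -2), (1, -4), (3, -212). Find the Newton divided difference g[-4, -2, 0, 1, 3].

-3

g[-4,-2] = (-82 - (-954)) / (-2 - (-4)) = 436
g[-2,0] = (-2 - (-82)) / (0 - (-2)) = 40
g[0,1] = (-4 - (-2)) / (1 - 0) = -2
g[1,3] = (-212 - (-4)) / (3 - 1) = -104
g[-4,-2,0] = (40 - 436) / (0 - (-4)) = -99
g[-2,0,1] = (-2 - 40) / (1 - (-2)) = -14
g[0,1,3] = (-104 - (-2)) / (3 - 0) = -34
g[-4,-2,0,1] = (-14 - (-99)) / (1 - (-4)) = 17
g[-2,0,1,3] = (-34 - (-14)) / (3 - (-2)) = -4
g[-4,-2,0,1,3] = (-4 - 17) / (3 - (-4)) = -3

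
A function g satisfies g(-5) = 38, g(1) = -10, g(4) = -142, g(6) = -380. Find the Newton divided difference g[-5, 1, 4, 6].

-1

g[-5,1] = (-10 - 38) / (1 - (-5)) = -8
g[1,4] = (-142 - (-10)) / (4 - 1) = -44
g[4,6] = (-380 - (-142)) / (6 - 4) = -119
g[-5,1,4] = (-44 - (-8)) / (4 - (-5)) = -4
g[1,4,6] = (-119 - (-44)) / (6 - 1) = -15
g[-5,1,4,6] = (-15 - (-4)) / (6 - (-5)) = -1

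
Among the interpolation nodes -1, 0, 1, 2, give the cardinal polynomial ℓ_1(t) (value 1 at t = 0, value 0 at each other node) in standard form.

ℓ_1(t) = (1/2)t^3 - t^2 - (1/2)t + 1

ℓ_1(t) = (t + 1)(t - 1)(t - 2) / [(1)·(-1)·(-2)]
       = (t^3 - 2t^2 - t + 2) / (2)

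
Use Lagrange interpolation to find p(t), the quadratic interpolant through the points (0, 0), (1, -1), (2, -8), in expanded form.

Build the Lagrange basis polynomials:
L_0(t) = (t - 1)(t - 2) / [2] = (1/2)t^2 - (3/2)t + 1
L_1(t) = t(t - 2) / [-1] = -t^2 + 2t
L_2(t) = t(t - 1) / [2] = (1/2)t^2 - (1/2)t
p(t) = 0·L_0 + (-1)·L_1 + (-8)·L_2
  0·L_0(t) = 0
  (-1)·L_1(t) = t^2 - 2t
  (-8)·L_2(t) = -4t^2 + 4t
Adding term by term: -3t^2 + 2t

p(t) = -3t^2 + 2t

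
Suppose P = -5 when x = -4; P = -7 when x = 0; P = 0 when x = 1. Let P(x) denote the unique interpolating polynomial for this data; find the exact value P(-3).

Evaluate each Lagrange basis at x = -3:
L_0(-3) = (-3)·(-4)/[(-4)·(-5)] = 3/5
L_1(-3) = (1)·(-4)/[(4)·(-1)] = 1
L_2(-3) = (1)·(-3)/[(5)·(1)] = -3/5
Sum: (-5)·(3/5) + (-7)·(1) + 0 = -10

-10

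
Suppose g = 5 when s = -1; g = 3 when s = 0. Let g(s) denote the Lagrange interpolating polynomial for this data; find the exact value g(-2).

L_0(-2) = (-2)/[(-1)] = 2
L_1(-2) = (-1)/[(1)] = -1
Sum: 5·(2) + 3·(-1) = 7

7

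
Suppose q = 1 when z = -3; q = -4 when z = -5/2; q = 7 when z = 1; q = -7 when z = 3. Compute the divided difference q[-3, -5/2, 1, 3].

q[-3,-5/2] = (-4 - 1) / (-5/2 - (-3)) = -10
q[-5/2,1] = (7 - (-4)) / (1 - (-5/2)) = 22/7
q[1,3] = (-7 - 7) / (3 - 1) = -7
q[-3,-5/2,1] = (22/7 - (-10)) / (1 - (-3)) = 23/7
q[-5/2,1,3] = (-7 - 22/7) / (3 - (-5/2)) = -142/77
q[-3,-5/2,1,3] = (-142/77 - 23/7) / (3 - (-3)) = -395/462

-395/462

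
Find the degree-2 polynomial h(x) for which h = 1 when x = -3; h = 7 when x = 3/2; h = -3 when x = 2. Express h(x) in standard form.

h(x) = -(64/15)x^2 - (76/15)x + 121/5

Build the Lagrange basis polynomials:
L_0(x) = (x - 3/2)(x - 2) / [45/2] = (2/45)x^2 - (7/45)x + 2/15
L_1(x) = (x + 3)(x - 2) / [-9/4] = -(4/9)x^2 - (4/9)x + 8/3
L_2(x) = (x + 3)(x - 3/2) / [5/2] = (2/5)x^2 + (3/5)x - 9/5
h(x) = 1·L_0 + 7·L_1 + (-3)·L_2
  1·L_0(x) = (2/45)x^2 - (7/45)x + 2/15
  7·L_1(x) = -(28/9)x^2 - (28/9)x + 56/3
  (-3)·L_2(x) = -(6/5)x^2 - (9/5)x + 27/5
Adding term by term: -(64/15)x^2 - (76/15)x + 121/5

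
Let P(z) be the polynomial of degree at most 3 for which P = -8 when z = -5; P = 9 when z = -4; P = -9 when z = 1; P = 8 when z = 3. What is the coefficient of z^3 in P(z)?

The leading coefficient equals the top divided difference P[-5,-4,1,3].
P[-5,-4] = (9 - (-8)) / (-4 - (-5)) = 17
P[-4,1] = (-9 - 9) / (1 - (-4)) = -18/5
P[1,3] = (8 - (-9)) / (3 - 1) = 17/2
P[-5,-4,1] = (-18/5 - 17) / (1 - (-5)) = -103/30
P[-4,1,3] = (17/2 - (-18/5)) / (3 - (-4)) = 121/70
P[-5,-4,1,3] = (121/70 - (-103/30)) / (3 - (-5)) = 271/420

271/420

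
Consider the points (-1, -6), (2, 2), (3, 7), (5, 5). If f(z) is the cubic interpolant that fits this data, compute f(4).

L_0(4) = (2)·(1)·(-1)/[(-3)·(-4)·(-6)] = 1/36
L_1(4) = (5)·(1)·(-1)/[(3)·(-1)·(-3)] = -5/9
L_2(4) = (5)·(2)·(-1)/[(4)·(1)·(-2)] = 5/4
L_3(4) = (5)·(2)·(1)/[(6)·(3)·(2)] = 5/18
Sum: (-6)·(1/36) + 2·(-5/9) + 7·(5/4) + 5·(5/18) = 319/36

319/36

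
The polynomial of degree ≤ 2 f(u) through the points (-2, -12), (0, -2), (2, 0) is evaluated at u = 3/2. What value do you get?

L_0(3/2) = (3/2)·(-1/2)/[(-2)·(-4)] = -3/32
L_1(3/2) = (7/2)·(-1/2)/[(2)·(-2)] = 7/16
L_2(3/2) = (7/2)·(3/2)/[(4)·(2)] = 21/32
Sum: (-12)·(-3/32) + (-2)·(7/16) + 0 = 1/4

1/4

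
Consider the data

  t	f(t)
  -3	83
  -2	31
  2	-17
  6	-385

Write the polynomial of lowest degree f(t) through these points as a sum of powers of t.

L_0(t) = (t + 2)(t - 2)(t - 6) / [-45] = -(1/45)t^3 + (2/15)t^2 + (4/45)t - 8/15
L_1(t) = (t + 3)(t - 2)(t - 6) / [32] = (1/32)t^3 - (5/32)t^2 - (3/8)t + 9/8
L_2(t) = (t + 3)(t + 2)(t - 6) / [-80] = -(1/80)t^3 + (1/80)t^2 + (3/10)t + 9/20
L_3(t) = (t + 3)(t + 2)(t - 2) / [288] = (1/288)t^3 + (1/96)t^2 - (1/72)t - 1/24
f(t) = 83·L_0 + 31·L_1 + (-17)·L_2 + (-385)·L_3
  83·L_0(t) = -(83/45)t^3 + (166/15)t^2 + (332/45)t - 664/15
  31·L_1(t) = (31/32)t^3 - (155/32)t^2 - (93/8)t + 279/8
  (-17)·L_2(t) = (17/80)t^3 - (17/80)t^2 - (51/10)t - 153/20
  (-385)·L_3(t) = -(385/288)t^3 - (385/96)t^2 + (385/72)t + 385/24
Adding term by term: -2t^3 + 2t^2 - 4t - 1

f(t) = -2t^3 + 2t^2 - 4t - 1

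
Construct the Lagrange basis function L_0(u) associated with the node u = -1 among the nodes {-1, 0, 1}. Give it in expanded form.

L_0(u) = u(u - 1) / [(-1)·(-2)]
       = (u^2 - u) / (2)

L_0(u) = (1/2)u^2 - (1/2)u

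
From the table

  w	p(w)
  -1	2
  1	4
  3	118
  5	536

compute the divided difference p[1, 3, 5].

38

p[1,3] = (118 - 4) / (3 - 1) = 57
p[3,5] = (536 - 118) / (5 - 3) = 209
p[1,3,5] = (209 - 57) / (5 - 1) = 38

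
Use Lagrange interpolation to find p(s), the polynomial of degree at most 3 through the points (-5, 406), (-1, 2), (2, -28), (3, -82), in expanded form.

Build the Lagrange basis polynomials:
L_0(s) = (s + 1)(s - 2)(s - 3) / [-224] = -(1/224)s^3 + (1/56)s^2 - (1/224)s - 3/112
L_1(s) = (s + 5)(s - 2)(s - 3) / [48] = (1/48)s^3 - (19/48)s + 5/8
L_2(s) = (s + 5)(s + 1)(s - 3) / [-21] = -(1/21)s^3 - (1/7)s^2 + (13/21)s + 5/7
L_3(s) = (s + 5)(s + 1)(s - 2) / [32] = (1/32)s^3 + (1/8)s^2 - (7/32)s - 5/16
p(s) = 406·L_0 + 2·L_1 + (-28)·L_2 + (-82)·L_3
  406·L_0(s) = -(29/16)s^3 + (29/4)s^2 - (29/16)s - 87/8
  2·L_1(s) = (1/24)s^3 - (19/24)s + 5/4
  (-28)·L_2(s) = (4/3)s^3 + 4s^2 - (52/3)s - 20
  (-82)·L_3(s) = -(41/16)s^3 - (41/4)s^2 + (287/16)s + 205/8
Adding term by term: -3s^3 + s^2 - 2s - 4

p(s) = -3s^3 + s^2 - 2s - 4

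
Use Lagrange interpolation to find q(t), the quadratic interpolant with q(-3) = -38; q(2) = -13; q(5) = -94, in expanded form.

Build the Lagrange basis polynomials:
L_0(t) = (t - 2)(t - 5) / [40] = (1/40)t^2 - (7/40)t + 1/4
L_1(t) = (t + 3)(t - 5) / [-15] = -(1/15)t^2 + (2/15)t + 1
L_2(t) = (t + 3)(t - 2) / [24] = (1/24)t^2 + (1/24)t - 1/4
q(t) = (-38)·L_0 + (-13)·L_1 + (-94)·L_2
  (-38)·L_0(t) = -(19/20)t^2 + (133/20)t - 19/2
  (-13)·L_1(t) = (13/15)t^2 - (26/15)t - 13
  (-94)·L_2(t) = -(47/12)t^2 - (47/12)t + 47/2
Adding term by term: -4t^2 + t + 1

q(t) = -4t^2 + t + 1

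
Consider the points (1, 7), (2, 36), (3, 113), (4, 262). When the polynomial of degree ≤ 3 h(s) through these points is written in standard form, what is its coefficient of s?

Build the Lagrange basis polynomials:
L_0(s) = (s - 2)(s - 3)(s - 4) / [-6] = -(1/6)s^3 + (3/2)s^2 - (13/3)s + 4
L_1(s) = (s - 1)(s - 3)(s - 4) / [2] = (1/2)s^3 - 4s^2 + (19/2)s - 6
L_2(s) = (s - 1)(s - 2)(s - 4) / [-2] = -(1/2)s^3 + (7/2)s^2 - 7s + 4
L_3(s) = (s - 1)(s - 2)(s - 3) / [6] = (1/6)s^3 - s^2 + (11/6)s - 1
h(s) = 7·L_0 + 36·L_1 + 113·L_2 + 262·L_3
Only the coefficient of s is needed; take it from each L_i and combine:
7·(-13/3) + 36·(19/2) + 113·(-7) + 262·(11/6) = 1

1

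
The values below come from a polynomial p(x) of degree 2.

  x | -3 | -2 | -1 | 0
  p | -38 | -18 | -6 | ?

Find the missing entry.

The 3 known values determine p uniquely (degree ≤ 2).
L_0(0) = (2)·(1)/[(-1)·(-2)] = 1
L_1(0) = (3)·(1)/[(1)·(-1)] = -3
L_2(0) = (3)·(2)/[(2)·(1)] = 3
Sum: (-38)·(1) + (-18)·(-3) + (-6)·(3) = -2

-2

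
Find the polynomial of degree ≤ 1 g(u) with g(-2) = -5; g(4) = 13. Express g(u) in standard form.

g(u) = 3u + 1

Build the Lagrange basis polynomials:
L_0(u) = (u - 4) / [-6] = -(1/6)u + 2/3
L_1(u) = (u + 2) / [6] = (1/6)u + 1/3
g(u) = (-5)·L_0 + 13·L_1
  (-5)·L_0(u) = (5/6)u - 10/3
  13·L_1(u) = (13/6)u + 13/3
Adding term by term: 3u + 1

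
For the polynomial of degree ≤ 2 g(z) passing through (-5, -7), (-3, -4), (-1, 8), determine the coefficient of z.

21/2

Build the Lagrange basis polynomials:
L_0(z) = (z + 3)(z + 1) / [8] = (1/8)z^2 + (1/2)z + 3/8
L_1(z) = (z + 5)(z + 1) / [-4] = -(1/4)z^2 - (3/2)z - 5/4
L_2(z) = (z + 5)(z + 3) / [8] = (1/8)z^2 + z + 15/8
g(z) = (-7)·L_0 + (-4)·L_1 + 8·L_2
Only the coefficient of z is needed; take it from each L_i and combine:
(-7)·(1/2) + (-4)·(-3/2) + 8·(1) = 21/2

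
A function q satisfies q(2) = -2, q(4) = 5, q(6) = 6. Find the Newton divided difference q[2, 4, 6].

-3/4

q[2,4] = (5 - (-2)) / (4 - 2) = 7/2
q[4,6] = (6 - 5) / (6 - 4) = 1/2
q[2,4,6] = (1/2 - 7/2) / (6 - 2) = -3/4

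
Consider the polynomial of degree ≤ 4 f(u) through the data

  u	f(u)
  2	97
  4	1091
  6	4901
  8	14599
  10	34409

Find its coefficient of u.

L_0(u) = (u - 4)(u - 6)(u - 8)(u - 10) / [384] = (1/384)u^4 - (7/96)u^3 + (71/96)u^2 - (77/24)u + 5
L_1(u) = (u - 2)(u - 6)(u - 8)(u - 10) / [-96] = -(1/96)u^4 + (13/48)u^3 - (59/24)u^2 + (107/12)u - 10
L_2(u) = (u - 2)(u - 4)(u - 8)(u - 10) / [64] = (1/64)u^4 - (3/8)u^3 + (49/16)u^2 - (39/4)u + 10
L_3(u) = (u - 2)(u - 4)(u - 6)(u - 10) / [-96] = -(1/96)u^4 + (11/48)u^3 - (41/24)u^2 + (61/12)u - 5
L_4(u) = (u - 2)(u - 4)(u - 6)(u - 8) / [384] = (1/384)u^4 - (5/96)u^3 + (35/96)u^2 - (25/24)u + 1
f(u) = 97·L_0 + 1091·L_1 + 4901·L_2 + 14599·L_3 + 34409·L_4
Only the coefficient of u is needed; take it from each L_i and combine:
97·(-77/24) + 1091·(107/12) + 4901·(-39/4) + 14599·(61/12) + 34409·(-25/24) = 1

1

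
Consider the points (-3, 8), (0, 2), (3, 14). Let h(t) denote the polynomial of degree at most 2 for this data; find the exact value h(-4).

14

Evaluate each Lagrange basis at t = -4:
L_0(-4) = (-4)·(-7)/[(-3)·(-6)] = 14/9
L_1(-4) = (-1)·(-7)/[(3)·(-3)] = -7/9
L_2(-4) = (-1)·(-4)/[(6)·(3)] = 2/9
Sum: 8·(14/9) + 2·(-7/9) + 14·(2/9) = 14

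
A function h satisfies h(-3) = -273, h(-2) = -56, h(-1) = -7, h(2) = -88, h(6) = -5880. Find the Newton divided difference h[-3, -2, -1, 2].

h[-3,-2] = (-56 - (-273)) / (-2 - (-3)) = 217
h[-2,-1] = (-7 - (-56)) / (-1 - (-2)) = 49
h[-1,2] = (-88 - (-7)) / (2 - (-1)) = -27
h[-3,-2,-1] = (49 - 217) / (-1 - (-3)) = -84
h[-2,-1,2] = (-27 - 49) / (2 - (-2)) = -19
h[-3,-2,-1,2] = (-19 - (-84)) / (2 - (-3)) = 13

13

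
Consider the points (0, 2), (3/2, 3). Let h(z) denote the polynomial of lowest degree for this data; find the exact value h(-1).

4/3

L_0(-1) = (-5/2)/[(-3/2)] = 5/3
L_1(-1) = (-1)/[(3/2)] = -2/3
Sum: 2·(5/3) + 3·(-2/3) = 4/3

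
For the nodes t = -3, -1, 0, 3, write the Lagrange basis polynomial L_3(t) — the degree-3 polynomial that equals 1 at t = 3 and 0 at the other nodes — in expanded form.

L_3(t) = (1/72)t^3 + (1/18)t^2 + (1/24)t

L_3(t) = (t + 3)(t + 1)t / [(6)·(4)·(3)]
       = (t^3 + 4t^2 + 3t) / (72)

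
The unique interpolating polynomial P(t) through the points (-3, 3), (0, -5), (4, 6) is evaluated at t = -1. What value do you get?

-163/42

Evaluate each Lagrange basis at t = -1:
L_0(-1) = (-1)·(-5)/[(-3)·(-7)] = 5/21
L_1(-1) = (2)·(-5)/[(3)·(-4)] = 5/6
L_2(-1) = (2)·(-1)/[(7)·(4)] = -1/14
Sum: 3·(5/21) + (-5)·(5/6) + 6·(-1/14) = -163/42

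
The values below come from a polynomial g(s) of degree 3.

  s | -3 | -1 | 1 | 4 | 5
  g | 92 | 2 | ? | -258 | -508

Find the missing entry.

0

The 4 known values determine g uniquely (degree ≤ 3).
L_0(1) = (2)·(-3)·(-4)/[(-2)·(-7)·(-8)] = -3/14
L_1(1) = (4)·(-3)·(-4)/[(2)·(-5)·(-6)] = 4/5
L_2(1) = (4)·(2)·(-4)/[(7)·(5)·(-1)] = 32/35
L_3(1) = (4)·(2)·(-3)/[(8)·(6)·(1)] = -1/2
Sum: 92·(-3/14) + 2·(4/5) + (-258)·(32/35) + (-508)·(-1/2) = 0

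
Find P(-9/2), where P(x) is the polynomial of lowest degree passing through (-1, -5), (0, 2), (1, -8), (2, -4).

Evaluate each Lagrange basis at x = -9/2:
L_0(-9/2) = (-9/2)·(-11/2)·(-13/2)/[(-1)·(-2)·(-3)] = 429/16
L_1(-9/2) = (-7/2)·(-11/2)·(-13/2)/[(1)·(-1)·(-2)] = -1001/16
L_2(-9/2) = (-7/2)·(-9/2)·(-13/2)/[(2)·(1)·(-1)] = 819/16
L_3(-9/2) = (-7/2)·(-9/2)·(-11/2)/[(3)·(2)·(1)] = -231/16
Sum: (-5)·(429/16) + 2·(-1001/16) + (-8)·(819/16) + (-4)·(-231/16) = -9775/16

-9775/16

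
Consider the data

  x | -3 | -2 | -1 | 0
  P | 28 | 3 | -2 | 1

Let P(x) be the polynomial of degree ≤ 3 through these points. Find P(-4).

Evaluate each Lagrange basis at x = -4:
L_0(-4) = (-2)·(-3)·(-4)/[(-1)·(-2)·(-3)] = 4
L_1(-4) = (-1)·(-3)·(-4)/[(1)·(-1)·(-2)] = -6
L_2(-4) = (-1)·(-2)·(-4)/[(2)·(1)·(-1)] = 4
L_3(-4) = (-1)·(-2)·(-3)/[(3)·(2)·(1)] = -1
Sum: 28·(4) + 3·(-6) + (-2)·(4) + 1·(-1) = 85

85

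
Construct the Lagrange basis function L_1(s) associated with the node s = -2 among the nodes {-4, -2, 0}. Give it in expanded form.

L_1(s) = -(1/4)s^2 - s

L_1(s) = (s + 4)s / [(2)·(-2)]
       = (s^2 + 4s) / (-4)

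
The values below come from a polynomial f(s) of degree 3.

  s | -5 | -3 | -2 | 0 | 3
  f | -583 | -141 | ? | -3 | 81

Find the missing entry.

The 4 known values determine f uniquely (degree ≤ 3).
Evaluate each Lagrange basis at s = -2:
L_0(-2) = (1)·(-2)·(-5)/[(-2)·(-5)·(-8)] = -1/8
L_1(-2) = (3)·(-2)·(-5)/[(2)·(-3)·(-6)] = 5/6
L_2(-2) = (3)·(1)·(-5)/[(5)·(3)·(-3)] = 1/3
L_3(-2) = (3)·(1)·(-2)/[(8)·(6)·(3)] = -1/24
Sum: (-583)·(-1/8) + (-141)·(5/6) + (-3)·(1/3) + 81·(-1/24) = -49

-49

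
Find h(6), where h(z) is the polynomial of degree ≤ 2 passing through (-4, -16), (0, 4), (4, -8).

-26

Using Newton's divided-difference form:
h[-4,0] = (4 - (-16)) / (0 - (-4)) = 5
h[0,4] = (-8 - 4) / (4 - 0) = -3
h[-4,0,4] = (-3 - 5) / (4 - (-4)) = -1
h(6) = -16 + 5·(10) + (-1)·(10)·(6) = -26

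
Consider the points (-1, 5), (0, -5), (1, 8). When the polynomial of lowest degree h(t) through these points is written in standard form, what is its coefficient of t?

3/2

L_0(t) = t(t - 1) / [2] = (1/2)t^2 - (1/2)t
L_1(t) = (t + 1)(t - 1) / [-1] = -t^2 + 1
L_2(t) = (t + 1)t / [2] = (1/2)t^2 + (1/2)t
h(t) = 5·L_0 + (-5)·L_1 + 8·L_2
Only the coefficient of t is needed; take it from each L_i and combine:
5·(-1/2) + (-5)·(0) + 8·(1/2) = 3/2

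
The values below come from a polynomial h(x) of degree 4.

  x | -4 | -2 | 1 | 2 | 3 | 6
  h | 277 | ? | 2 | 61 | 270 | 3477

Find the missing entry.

The 5 known values determine h uniquely (degree ≤ 4).
Evaluate each Lagrange basis at x = -2:
L_0(-2) = (-3)·(-4)·(-5)·(-8)/[(-5)·(-6)·(-7)·(-10)] = 8/35
L_1(-2) = (2)·(-4)·(-5)·(-8)/[(5)·(-1)·(-2)·(-5)] = 32/5
L_2(-2) = (2)·(-3)·(-5)·(-8)/[(6)·(1)·(-1)·(-4)] = -10
L_3(-2) = (2)·(-3)·(-4)·(-8)/[(7)·(2)·(1)·(-3)] = 32/7
L_4(-2) = (2)·(-3)·(-4)·(-5)/[(10)·(5)·(4)·(3)] = -1/5
Sum: 277·(8/35) + 2·(32/5) + 61·(-10) + 270·(32/7) + 3477·(-1/5) = 5

5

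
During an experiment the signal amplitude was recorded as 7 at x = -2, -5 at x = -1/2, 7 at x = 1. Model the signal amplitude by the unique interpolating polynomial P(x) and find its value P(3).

Using Newton's divided-difference form:
P[-2,-1/2] = (-5 - 7) / (-1/2 - (-2)) = -8
P[-1/2,1] = (7 - (-5)) / (1 - (-1/2)) = 8
P[-2,-1/2,1] = (8 - (-8)) / (1 - (-2)) = 16/3
P(3) = 7 + (-8)·(5) + (16/3)·(5)·(7/2) = 181/3

181/3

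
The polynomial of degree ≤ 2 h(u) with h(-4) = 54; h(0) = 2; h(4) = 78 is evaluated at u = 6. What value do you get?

164

Evaluate each Lagrange basis at u = 6:
L_0(6) = (6)·(2)/[(-4)·(-8)] = 3/8
L_1(6) = (10)·(2)/[(4)·(-4)] = -5/4
L_2(6) = (10)·(6)/[(8)·(4)] = 15/8
Sum: 54·(3/8) + 2·(-5/4) + 78·(15/8) = 164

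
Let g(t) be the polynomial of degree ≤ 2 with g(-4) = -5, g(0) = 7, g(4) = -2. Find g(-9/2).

Using Newton's divided-difference form:
g[-4,0] = (7 - (-5)) / (0 - (-4)) = 3
g[0,4] = (-2 - 7) / (4 - 0) = -9/4
g[-4,0,4] = (-9/4 - 3) / (4 - (-4)) = -21/32
g(-9/2) = -5 + 3·(-1/2) + (-21/32)·(-1/2)·(-9/2) = -1021/128

-1021/128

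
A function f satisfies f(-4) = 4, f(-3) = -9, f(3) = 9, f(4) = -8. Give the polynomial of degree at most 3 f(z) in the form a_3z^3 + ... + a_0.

f(z) = -(9/14)z^3 - (2/7)z^2 + (123/14)z + 18/7

Build the Lagrange basis polynomials:
L_0(z) = (z + 3)(z - 3)(z - 4) / [-56] = -(1/56)z^3 + (1/14)z^2 + (9/56)z - 9/14
L_1(z) = (z + 4)(z - 3)(z - 4) / [42] = (1/42)z^3 - (1/14)z^2 - (8/21)z + 8/7
L_2(z) = (z + 4)(z + 3)(z - 4) / [-42] = -(1/42)z^3 - (1/14)z^2 + (8/21)z + 8/7
L_3(z) = (z + 4)(z + 3)(z - 3) / [56] = (1/56)z^3 + (1/14)z^2 - (9/56)z - 9/14
f(z) = 4·L_0 + (-9)·L_1 + 9·L_2 + (-8)·L_3
  4·L_0(z) = -(1/14)z^3 + (2/7)z^2 + (9/14)z - 18/7
  (-9)·L_1(z) = -(3/14)z^3 + (9/14)z^2 + (24/7)z - 72/7
  9·L_2(z) = -(3/14)z^3 - (9/14)z^2 + (24/7)z + 72/7
  (-8)·L_3(z) = -(1/7)z^3 - (4/7)z^2 + (9/7)z + 36/7
Adding term by term: -(9/14)z^3 - (2/7)z^2 + (123/14)z + 18/7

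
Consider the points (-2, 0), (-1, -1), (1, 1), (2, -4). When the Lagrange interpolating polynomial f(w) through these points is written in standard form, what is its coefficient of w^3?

L_0(w) = (w + 1)(w - 1)(w - 2) / [-12] = -(1/12)w^3 + (1/6)w^2 + (1/12)w - 1/6
L_1(w) = (w + 2)(w - 1)(w - 2) / [6] = (1/6)w^3 - (1/6)w^2 - (2/3)w + 2/3
L_2(w) = (w + 2)(w + 1)(w - 2) / [-6] = -(1/6)w^3 - (1/6)w^2 + (2/3)w + 2/3
L_3(w) = (w + 2)(w + 1)(w - 1) / [12] = (1/12)w^3 + (1/6)w^2 - (1/12)w - 1/6
f(w) = 0·L_0 + (-1)·L_1 + 1·L_2 + (-4)·L_3
Only the coefficient of w^3 is needed; take it from each L_i and combine:
0·(-1/12) + (-1)·(1/6) + 1·(-1/6) + (-4)·(1/12) = -2/3

-2/3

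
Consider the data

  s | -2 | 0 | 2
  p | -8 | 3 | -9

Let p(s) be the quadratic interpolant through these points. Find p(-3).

-177/8

Evaluate each Lagrange basis at s = -3:
L_0(-3) = (-3)·(-5)/[(-2)·(-4)] = 15/8
L_1(-3) = (-1)·(-5)/[(2)·(-2)] = -5/4
L_2(-3) = (-1)·(-3)/[(4)·(2)] = 3/8
Sum: (-8)·(15/8) + 3·(-5/4) + (-9)·(3/8) = -177/8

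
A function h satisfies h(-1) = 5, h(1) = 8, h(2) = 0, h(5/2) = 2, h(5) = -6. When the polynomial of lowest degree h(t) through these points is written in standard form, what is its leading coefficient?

The leading coefficient equals the top divided difference h[-1,1,2,5/2,5].
h[-1,1] = (8 - 5) / (1 - (-1)) = 3/2
h[1,2] = (0 - 8) / (2 - 1) = -8
h[2,5/2] = (2 - 0) / (5/2 - 2) = 4
h[5/2,5] = (-6 - 2) / (5 - 5/2) = -16/5
h[-1,1,2] = (-8 - 3/2) / (2 - (-1)) = -19/6
h[1,2,5/2] = (4 - (-8)) / (5/2 - 1) = 8
h[2,5/2,5] = (-16/5 - 4) / (5 - 2) = -12/5
h[-1,1,2,5/2] = (8 - (-19/6)) / (5/2 - (-1)) = 67/21
h[1,2,5/2,5] = (-12/5 - 8) / (5 - 1) = -13/5
h[-1,1,2,5/2,5] = (-13/5 - 67/21) / (5 - (-1)) = -304/315

-304/315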